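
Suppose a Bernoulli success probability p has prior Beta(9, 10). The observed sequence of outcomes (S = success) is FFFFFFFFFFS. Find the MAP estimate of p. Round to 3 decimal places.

Prior: Beta(9, 10).
Data: 1 success in 11 trials (from the sequence). The binomial likelihood contributes p(1−p)^10, so the posterior is Beta(9+1, 10+10) = Beta(10, 20).
For Beta(a, b) with a, b > 1 the mode is (a−1)/(a+b−2) = 9/28 ≈ 0.321.

p̂_MAP = 0.321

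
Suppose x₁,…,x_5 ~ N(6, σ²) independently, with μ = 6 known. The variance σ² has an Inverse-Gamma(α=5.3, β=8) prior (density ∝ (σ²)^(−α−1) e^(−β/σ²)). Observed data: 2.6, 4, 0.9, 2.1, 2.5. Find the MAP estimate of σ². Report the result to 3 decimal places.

σ̂²_MAP = 4.831

Sum of squared deviations about the known mean: SS = (2.6−6)² + (4−6)² + (0.9−6)² + (2.1−6)² + (2.5−6)² = 69.03.
The Normal likelihood contributes (σ²)^(−n/2) exp(−SS/(2σ²)), so the posterior is Inverse-Gamma(α + n/2, β + SS/2) = Inverse-Gamma(7.8, 42.515).
The mode of Inverse-Gamma(a, b) is b/(a+1) = 42.515/8.8 ≈ 4.831.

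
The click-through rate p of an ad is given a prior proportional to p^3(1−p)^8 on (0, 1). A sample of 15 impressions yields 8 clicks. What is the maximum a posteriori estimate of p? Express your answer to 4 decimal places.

p̂_MAP = 0.4231

The prior density ∝ p^3(1−p)^8 is the kernel of Beta(4, 9).
Data: 8 successes in 15 trials. The binomial likelihood contributes p^8(1−p)^7, so the posterior is Beta(4+8, 9+7) = Beta(12, 16).
For Beta(a, b) with a, b > 1 the mode is (a−1)/(a+b−2) = 11/26 ≈ 0.4231.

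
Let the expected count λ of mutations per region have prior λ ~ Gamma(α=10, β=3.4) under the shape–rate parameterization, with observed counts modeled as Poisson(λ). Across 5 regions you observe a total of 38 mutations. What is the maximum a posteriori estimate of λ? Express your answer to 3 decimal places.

λ̂_MAP = 5.595

Σxᵢ = 38, n = 5.
Posterior ∝ λ^9e^(−3.4λ) · λ^38e^(−5λ) = λ^47e^(−8.4λ), i.e. Gamma(shape=48, rate=8.4).
The mode of a Gamma(a, b) with a ≥ 1 (shape–rate) is (a−1)/b = 47/8.4 ≈ 5.595.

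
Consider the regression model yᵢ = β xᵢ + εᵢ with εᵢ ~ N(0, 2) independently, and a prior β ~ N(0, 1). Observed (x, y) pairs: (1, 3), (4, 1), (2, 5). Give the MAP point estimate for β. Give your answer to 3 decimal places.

β̂_MAP = 0.739

log p(β | y) = −Σ(yᵢ − βxᵢ)²/(2·2) − β²/(2·1) + const.
Setting the derivative to zero: Σxᵢ(yᵢ − βxᵢ)/2 − β/1 = 0, so β = Σxᵢyᵢ / (Σxᵢ² + σ²/τ²).
Σxᵢyᵢ = 1·3 + 4·1 + 2·5 = 17; Σxᵢ² = 21; σ²/τ² = 2.
β̂_MAP = 17 / (21 + 2) = 17/23 ≈ 0.739.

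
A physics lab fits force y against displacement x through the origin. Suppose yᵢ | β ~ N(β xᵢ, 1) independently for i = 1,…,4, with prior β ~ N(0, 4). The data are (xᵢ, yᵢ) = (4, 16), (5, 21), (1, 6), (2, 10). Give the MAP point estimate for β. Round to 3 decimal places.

β̂_MAP = 4.216

log p(β | y) = −Σ(yᵢ − βxᵢ)²/(2·1) − β²/(2·4) + const.
Setting the derivative to zero: Σxᵢ(yᵢ − βxᵢ)/1 − β/4 = 0, so β = Σxᵢyᵢ / (Σxᵢ² + σ²/τ²).
Σxᵢyᵢ = 4·16 + 5·21 + 1·6 + 2·10 = 195; Σxᵢ² = 46; σ²/τ² = 0.25.
β̂_MAP = 195 / (46 + 0.25) = 195/46.25 ≈ 4.216.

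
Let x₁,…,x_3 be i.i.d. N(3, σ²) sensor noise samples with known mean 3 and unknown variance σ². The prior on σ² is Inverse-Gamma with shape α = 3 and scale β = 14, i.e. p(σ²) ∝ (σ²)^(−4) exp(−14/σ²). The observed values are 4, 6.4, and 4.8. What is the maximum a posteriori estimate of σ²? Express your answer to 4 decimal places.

Sum of squared deviations about the known mean: SS = (4−3)² + (6.4−3)² + (4.8−3)² = 15.8.
The Normal likelihood contributes (σ²)^(−n/2) exp(−SS/(2σ²)), so the posterior is Inverse-Gamma(α + n/2, β + SS/2) = Inverse-Gamma(4.5, 21.9).
The mode of Inverse-Gamma(a, b) is b/(a+1) = 21.9/5.5 ≈ 3.9818.

σ̂²_MAP = 3.9818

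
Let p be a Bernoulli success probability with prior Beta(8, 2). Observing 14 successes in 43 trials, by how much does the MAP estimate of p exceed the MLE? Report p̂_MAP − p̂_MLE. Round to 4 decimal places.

Posterior is Beta(22, 31); MAP = (22−1)/(53−2) = 21/51 ≈ 0.41176.
MLE ignores the prior: p̂_MLE = k/n = 14/43 ≈ 0.32558.
Difference = 21/51 − 14/43 = 63/731 ≈ 0.0862.

MAP − MLE = 0.0862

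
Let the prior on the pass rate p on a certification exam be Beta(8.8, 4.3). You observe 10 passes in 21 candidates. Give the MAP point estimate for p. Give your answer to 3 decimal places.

p̂_MAP = 0.555

Prior: Beta(8.8, 4.3).
Data: 10 successes in 21 trials. The binomial likelihood contributes p^10(1−p)^11, so the posterior is Beta(8.8+10, 4.3+11) = Beta(18.8, 15.3).
For Beta(a, b) with a, b > 1 the mode is (a−1)/(a+b−2) = 17.8/32.1 ≈ 0.555.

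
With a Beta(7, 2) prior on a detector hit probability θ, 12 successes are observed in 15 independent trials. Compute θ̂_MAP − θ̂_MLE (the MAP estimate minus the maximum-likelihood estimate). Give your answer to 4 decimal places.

Posterior is Beta(19, 5); MAP = (19−1)/(24−2) = 18/22 ≈ 0.81818.
MLE ignores the prior: θ̂_MLE = k/n = 12/15 ≈ 0.80000.
Difference = 18/22 − 12/15 = 1/55 ≈ 0.0182.

MAP − MLE = 0.0182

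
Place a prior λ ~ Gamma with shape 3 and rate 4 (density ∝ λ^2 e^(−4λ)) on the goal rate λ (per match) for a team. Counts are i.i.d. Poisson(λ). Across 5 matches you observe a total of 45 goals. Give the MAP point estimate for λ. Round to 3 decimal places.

Σxᵢ = 45, n = 5.
Posterior ∝ λ^2e^(−4λ) · λ^45e^(−5λ) = λ^47e^(−9λ), i.e. Gamma(shape=48, rate=9).
The mode of a Gamma(a, b) with a ≥ 1 (shape–rate) is (a−1)/b = 47/9 ≈ 5.222.

λ̂_MAP = 5.222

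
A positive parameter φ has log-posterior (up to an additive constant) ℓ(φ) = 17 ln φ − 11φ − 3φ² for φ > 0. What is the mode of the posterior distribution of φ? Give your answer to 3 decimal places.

ℓ'(φ) = 17/φ − 11 − 6φ. Setting this to zero and multiplying by φ: 6φ² + 11φ − 17 = 0.
φ = (−11 + √(11² + 4·6·17)) / (2·6) = (−11 + √529) / 12 = (−11 + 23)/12 = 1.
ℓ''(φ) = −17/φ² − 6 < 0, confirming a maximum.

φ̂_MAP = 1.000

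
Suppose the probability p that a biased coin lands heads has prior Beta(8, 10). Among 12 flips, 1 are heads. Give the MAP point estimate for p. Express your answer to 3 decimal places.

p̂_MAP = 0.286

Prior: Beta(8, 10).
Data: 1 success in 12 trials. The binomial likelihood contributes p(1−p)^11, so the posterior is Beta(8+1, 10+11) = Beta(9, 21).
For Beta(a, b) with a, b > 1 the mode is (a−1)/(a+b−2) = 8/28 ≈ 0.286.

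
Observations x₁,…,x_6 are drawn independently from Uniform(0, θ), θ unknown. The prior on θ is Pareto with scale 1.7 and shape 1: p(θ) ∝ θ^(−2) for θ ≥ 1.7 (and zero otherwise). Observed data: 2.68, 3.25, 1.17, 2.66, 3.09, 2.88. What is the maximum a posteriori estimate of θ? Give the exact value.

The Uniform(0, θ) likelihood is θ^(−n) for θ ≥ max(xᵢ), zero otherwise. Here max(xᵢ) = 3.25.
Posterior ∝ θ^(−2) · θ^(−6) = θ^(−8) on θ ≥ max(1.7, 3.25) = 3.25.
This density is strictly decreasing in θ, so the posterior mode lies at the lower boundary of the support.

θ̂_MAP = 3.25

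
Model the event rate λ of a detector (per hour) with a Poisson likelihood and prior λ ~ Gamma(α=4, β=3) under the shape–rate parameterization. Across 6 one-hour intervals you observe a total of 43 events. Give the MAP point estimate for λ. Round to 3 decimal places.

Σxᵢ = 43, n = 6.
Posterior ∝ λ^3e^(−3λ) · λ^43e^(−6λ) = λ^46e^(−9λ), i.e. Gamma(shape=47, rate=9).
The mode of a Gamma(a, b) with a ≥ 1 (shape–rate) is (a−1)/b = 46/9 ≈ 5.111.

λ̂_MAP = 5.111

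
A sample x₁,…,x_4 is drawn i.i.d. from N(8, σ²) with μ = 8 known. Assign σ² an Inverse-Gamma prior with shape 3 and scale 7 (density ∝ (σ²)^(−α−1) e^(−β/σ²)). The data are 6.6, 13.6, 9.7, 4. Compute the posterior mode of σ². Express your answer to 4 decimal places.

σ̂²_MAP = 5.5175

Sum of squared deviations about the known mean: SS = (6.6−8)² + (13.6−8)² + (9.7−8)² + (4−8)² = 52.21.
The Normal likelihood contributes (σ²)^(−n/2) exp(−SS/(2σ²)), so the posterior is Inverse-Gamma(α + n/2, β + SS/2) = Inverse-Gamma(5, 33.105).
The mode of Inverse-Gamma(a, b) is b/(a+1) = 33.105/6 ≈ 5.5175.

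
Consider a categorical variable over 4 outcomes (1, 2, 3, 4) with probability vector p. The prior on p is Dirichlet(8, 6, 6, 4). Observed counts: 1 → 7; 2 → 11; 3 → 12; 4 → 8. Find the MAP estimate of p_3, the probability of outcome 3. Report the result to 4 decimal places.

The posterior is Dirichlet(αᵢ + nᵢ) = Dirichlet(15, 17, 18, 12).
For a Dirichlet(a₁,…,a_K) with all aᵢ > 1, the mode has j-th component (aⱼ − 1)/(Σaᵢ − K).
Here Σaᵢ = 62 and K = 4, so p_3 = (18 − 1)/(62 − 4) = 17/58 ≈ 0.2931.

MAP estimate: 0.2931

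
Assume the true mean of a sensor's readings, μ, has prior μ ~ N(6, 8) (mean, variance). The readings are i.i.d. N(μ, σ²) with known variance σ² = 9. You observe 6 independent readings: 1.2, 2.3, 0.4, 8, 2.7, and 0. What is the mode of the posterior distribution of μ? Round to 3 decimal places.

μ̂_MAP = 2.996

n = 6; x̄ = (1.2 + 2.3 + 0.4 + 8 + 2.7 + 0)/6 = 14.6/6 = 73/30 ≈ 2.4333.
For a Normal prior and Normal likelihood with known variance, the posterior is Normal; its mode equals its mean, the precision-weighted average.
Prior precision 1/σ₀² = 1/8 = 0.125; data precision n/σ² = 6/9 = 2/3.
μ̂ = (0.125·6 + (2/3)·(73/30)) / (0.125 + 2/3) = (427/180)/(19/24) = 854/285 ≈ 2.996.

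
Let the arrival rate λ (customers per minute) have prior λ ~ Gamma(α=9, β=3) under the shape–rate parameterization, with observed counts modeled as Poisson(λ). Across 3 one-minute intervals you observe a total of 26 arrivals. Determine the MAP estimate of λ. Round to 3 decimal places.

λ̂_MAP = 5.667

Σxᵢ = 26, n = 3.
Posterior ∝ λ^8e^(−3λ) · λ^26e^(−3λ) = λ^34e^(−6λ), i.e. Gamma(shape=35, rate=6).
The mode of a Gamma(a, b) with a ≥ 1 (shape–rate) is (a−1)/b = 34/6 ≈ 5.667.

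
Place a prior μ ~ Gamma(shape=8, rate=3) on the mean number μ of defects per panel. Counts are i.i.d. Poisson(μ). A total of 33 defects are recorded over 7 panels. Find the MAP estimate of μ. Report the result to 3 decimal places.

Σxᵢ = 33, n = 7.
Posterior ∝ μ^7e^(−3μ) · μ^33e^(−7μ) = μ^40e^(−10μ), i.e. Gamma(shape=41, rate=10).
The mode of a Gamma(a, b) with a ≥ 1 (shape–rate) is (a−1)/b = 40/10 ≈ 4.000.

μ̂_MAP = 4.000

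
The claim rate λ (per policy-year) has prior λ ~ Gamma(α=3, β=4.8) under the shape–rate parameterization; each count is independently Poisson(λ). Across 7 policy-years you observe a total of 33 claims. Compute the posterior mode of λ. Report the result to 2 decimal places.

λ̂_MAP = 2.97

Σxᵢ = 33, n = 7.
Posterior ∝ λ^2e^(−4.8λ) · λ^33e^(−7λ) = λ^35e^(−11.8λ), i.e. Gamma(shape=36, rate=11.8).
The mode of a Gamma(a, b) with a ≥ 1 (shape–rate) is (a−1)/b = 35/11.8 ≈ 2.97.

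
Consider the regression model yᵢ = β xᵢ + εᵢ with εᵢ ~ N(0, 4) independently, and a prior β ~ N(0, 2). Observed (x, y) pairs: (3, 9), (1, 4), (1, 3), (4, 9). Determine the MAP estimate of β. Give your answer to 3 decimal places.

β̂_MAP = 2.414

log p(β | y) = −Σ(yᵢ − βxᵢ)²/(2·4) − β²/(2·2) + const.
Setting the derivative to zero: Σxᵢ(yᵢ − βxᵢ)/4 − β/2 = 0, so β = Σxᵢyᵢ / (Σxᵢ² + σ²/τ²).
Σxᵢyᵢ = 3·9 + 1·4 + 1·3 + 4·9 = 70; Σxᵢ² = 27; σ²/τ² = 2.
β̂_MAP = 70 / (27 + 2) = 70/29 ≈ 2.414.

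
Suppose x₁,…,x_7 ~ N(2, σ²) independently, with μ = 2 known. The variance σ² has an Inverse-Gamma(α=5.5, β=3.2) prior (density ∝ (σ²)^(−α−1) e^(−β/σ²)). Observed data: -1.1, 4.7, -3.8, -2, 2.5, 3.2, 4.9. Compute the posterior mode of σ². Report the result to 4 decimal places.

σ̂²_MAP = 4.1520

Sum of squared deviations about the known mean: SS = (-1.1−2)² + (4.7−2)² + (-3.8−2)² + (-2−2)² + (2.5−2)² + (3.2−2)² + (4.9−2)² = 76.64.
The Normal likelihood contributes (σ²)^(−n/2) exp(−SS/(2σ²)), so the posterior is Inverse-Gamma(α + n/2, β + SS/2) = Inverse-Gamma(9, 41.52).
The mode of Inverse-Gamma(a, b) is b/(a+1) = 41.52/10 ≈ 4.1520.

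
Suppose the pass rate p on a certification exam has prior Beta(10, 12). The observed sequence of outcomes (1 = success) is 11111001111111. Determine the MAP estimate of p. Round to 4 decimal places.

Prior: Beta(10, 12).
Data: 12 successes in 14 trials (from the sequence). The binomial likelihood contributes p^12(1−p)^2, so the posterior is Beta(10+12, 12+2) = Beta(22, 14).
For Beta(a, b) with a, b > 1 the mode is (a−1)/(a+b−2) = 21/34 ≈ 0.6176.

p̂_MAP = 0.6176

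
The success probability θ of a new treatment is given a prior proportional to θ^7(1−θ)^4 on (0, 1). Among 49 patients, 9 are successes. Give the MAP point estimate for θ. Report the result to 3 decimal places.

θ̂_MAP = 0.267

The prior density ∝ θ^7(1−θ)^4 is the kernel of Beta(8, 5).
Data: 9 successes in 49 trials. The binomial likelihood contributes θ^9(1−θ)^40, so the posterior is Beta(8+9, 5+40) = Beta(17, 45).
For Beta(a, b) with a, b > 1 the mode is (a−1)/(a+b−2) = 16/60 ≈ 0.267.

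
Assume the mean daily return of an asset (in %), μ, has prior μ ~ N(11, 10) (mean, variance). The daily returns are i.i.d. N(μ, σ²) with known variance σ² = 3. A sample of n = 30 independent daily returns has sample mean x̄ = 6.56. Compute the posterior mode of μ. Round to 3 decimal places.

n = 30, x̄ = 6.56.
For a Normal prior and Normal likelihood with known variance, the posterior is Normal; its mode equals its mean, the precision-weighted average.
Prior precision 1/σ₀² = 1/10 = 0.1; data precision n/σ² = 30/3 = 10.
μ̂ = (0.1·11 + 10·6.56) / (0.1 + 10) = 66.7/10.1 = 667/101 ≈ 6.604.

μ̂_MAP = 6.604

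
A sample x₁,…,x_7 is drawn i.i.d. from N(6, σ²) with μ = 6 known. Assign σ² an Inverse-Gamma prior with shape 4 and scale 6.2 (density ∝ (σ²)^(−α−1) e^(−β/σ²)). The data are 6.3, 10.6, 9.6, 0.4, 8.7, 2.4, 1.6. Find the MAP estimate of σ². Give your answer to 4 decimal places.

σ̂²_MAP = 6.9165

Sum of squared deviations about the known mean: SS = (6.3−6)² + (10.6−6)² + (9.6−6)² + (0.4−6)² + (8.7−6)² + (2.4−6)² + (1.6−6)² = 105.18.
The Normal likelihood contributes (σ²)^(−n/2) exp(−SS/(2σ²)), so the posterior is Inverse-Gamma(α + n/2, β + SS/2) = Inverse-Gamma(7.5, 58.79).
The mode of Inverse-Gamma(a, b) is b/(a+1) = 58.79/8.5 ≈ 6.9165.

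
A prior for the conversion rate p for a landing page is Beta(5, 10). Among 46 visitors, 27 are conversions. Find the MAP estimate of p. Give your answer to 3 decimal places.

p̂_MAP = 0.525

Prior: Beta(5, 10).
Data: 27 successes in 46 trials. The binomial likelihood contributes p^27(1−p)^19, so the posterior is Beta(5+27, 10+19) = Beta(32, 29).
For Beta(a, b) with a, b > 1 the mode is (a−1)/(a+b−2) = 31/59 ≈ 0.525.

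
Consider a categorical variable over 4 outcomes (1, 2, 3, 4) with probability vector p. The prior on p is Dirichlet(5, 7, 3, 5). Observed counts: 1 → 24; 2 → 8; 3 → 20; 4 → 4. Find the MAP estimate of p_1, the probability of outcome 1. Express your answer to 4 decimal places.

The posterior is Dirichlet(αᵢ + nᵢ) = Dirichlet(29, 15, 23, 9).
For a Dirichlet(a₁,…,a_K) with all aᵢ > 1, the mode has j-th component (aⱼ − 1)/(Σaᵢ − K).
Here Σaᵢ = 76 and K = 4, so p_1 = (29 − 1)/(76 − 4) = 28/72 ≈ 0.3889.

MAP estimate: 0.3889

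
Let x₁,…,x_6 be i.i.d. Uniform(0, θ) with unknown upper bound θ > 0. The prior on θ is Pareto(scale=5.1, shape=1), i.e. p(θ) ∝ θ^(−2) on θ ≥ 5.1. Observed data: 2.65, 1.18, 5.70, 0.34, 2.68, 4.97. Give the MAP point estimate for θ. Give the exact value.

θ̂_MAP = 5.70

The Uniform(0, θ) likelihood is θ^(−n) for θ ≥ max(xᵢ), zero otherwise. Here max(xᵢ) = 5.70.
Posterior ∝ θ^(−2) · θ^(−6) = θ^(−8) on θ ≥ max(5.1, 5.70) = 5.70.
This density is strictly decreasing in θ, so the posterior mode lies at the lower boundary of the support.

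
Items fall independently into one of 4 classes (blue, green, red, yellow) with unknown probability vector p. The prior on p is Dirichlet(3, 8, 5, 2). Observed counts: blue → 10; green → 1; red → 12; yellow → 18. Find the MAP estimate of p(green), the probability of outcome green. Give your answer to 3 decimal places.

MAP estimate of p(green) = 0.145

The posterior is Dirichlet(αᵢ + nᵢ) = Dirichlet(13, 9, 17, 20).
For a Dirichlet(a₁,…,a_K) with all aᵢ > 1, the mode has j-th component (aⱼ − 1)/(Σaᵢ − K).
Here Σaᵢ = 59 and K = 4, so p(green) = (9 − 1)/(59 − 4) = 8/55 ≈ 0.145.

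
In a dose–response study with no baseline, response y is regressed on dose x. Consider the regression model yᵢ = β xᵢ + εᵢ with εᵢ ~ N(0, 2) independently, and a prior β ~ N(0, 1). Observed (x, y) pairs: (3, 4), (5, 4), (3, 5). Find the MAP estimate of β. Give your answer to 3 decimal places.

β̂_MAP = 1.044

log p(β | y) = −Σ(yᵢ − βxᵢ)²/(2·2) − β²/(2·1) + const.
Setting the derivative to zero: Σxᵢ(yᵢ − βxᵢ)/2 − β/1 = 0, so β = Σxᵢyᵢ / (Σxᵢ² + σ²/τ²).
Σxᵢyᵢ = 3·4 + 5·4 + 3·5 = 47; Σxᵢ² = 43; σ²/τ² = 2.
β̂_MAP = 47 / (43 + 2) = 47/45 ≈ 1.044.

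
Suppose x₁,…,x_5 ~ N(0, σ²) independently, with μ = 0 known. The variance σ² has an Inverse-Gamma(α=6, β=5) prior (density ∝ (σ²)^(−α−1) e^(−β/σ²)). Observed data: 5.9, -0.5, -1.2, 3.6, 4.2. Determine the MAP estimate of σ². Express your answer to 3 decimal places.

Sum of squared deviations about the known mean: SS = (5.9−0)² + (-0.5−0)² + (-1.2−0)² + (3.6−0)² + (4.2−0)² = 67.1.
The Normal likelihood contributes (σ²)^(−n/2) exp(−SS/(2σ²)), so the posterior is Inverse-Gamma(α + n/2, β + SS/2) = Inverse-Gamma(8.5, 38.55).
The mode of Inverse-Gamma(a, b) is b/(a+1) = 38.55/9.5 ≈ 4.058.

σ̂²_MAP = 4.058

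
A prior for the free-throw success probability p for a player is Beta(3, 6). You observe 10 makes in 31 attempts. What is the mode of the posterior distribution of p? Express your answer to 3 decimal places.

p̂_MAP = 0.316

Prior: Beta(3, 6).
Data: 10 successes in 31 trials. The binomial likelihood contributes p^10(1−p)^21, so the posterior is Beta(3+10, 6+21) = Beta(13, 27).
For Beta(a, b) with a, b > 1 the mode is (a−1)/(a+b−2) = 12/38 ≈ 0.316.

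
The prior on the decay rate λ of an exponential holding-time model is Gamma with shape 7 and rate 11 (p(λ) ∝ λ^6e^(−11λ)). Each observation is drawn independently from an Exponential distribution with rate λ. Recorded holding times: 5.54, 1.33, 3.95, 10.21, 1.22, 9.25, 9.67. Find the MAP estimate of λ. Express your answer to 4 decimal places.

The Exponential(rate=λ) likelihood is ∝ λ^n e^(−λΣtᵢ). Here n = 7 and Σtᵢ = 5.54 + 1.33 + 3.95 + 10.21 + 1.22 + 9.25 + 9.67 = 41.17.
Posterior ∝ λ^6e^(−11λ) · λ^7e^(−41.17λ) = λ^13e^(−52.17λ), i.e. Gamma(14, 52.17).
Mode = (a−1)/b = 13/52.17 ≈ 0.2492.

λ̂_MAP = 0.2492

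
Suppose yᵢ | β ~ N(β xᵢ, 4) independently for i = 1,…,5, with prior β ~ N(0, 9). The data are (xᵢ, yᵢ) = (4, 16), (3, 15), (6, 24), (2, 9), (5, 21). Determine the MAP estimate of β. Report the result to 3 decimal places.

β̂_MAP = 4.157

log p(β | y) = −Σ(yᵢ − βxᵢ)²/(2·4) − β²/(2·9) + const.
Setting the derivative to zero: Σxᵢ(yᵢ − βxᵢ)/4 − β/9 = 0, so β = Σxᵢyᵢ / (Σxᵢ² + σ²/τ²).
Σxᵢyᵢ = 4·16 + 3·15 + 6·24 + 2·9 + 5·21 = 376; Σxᵢ² = 90; σ²/τ² = 4/9.
β̂_MAP = 376 / (90 + 4/9) = 376/(814/9) = 1692/407 ≈ 4.157.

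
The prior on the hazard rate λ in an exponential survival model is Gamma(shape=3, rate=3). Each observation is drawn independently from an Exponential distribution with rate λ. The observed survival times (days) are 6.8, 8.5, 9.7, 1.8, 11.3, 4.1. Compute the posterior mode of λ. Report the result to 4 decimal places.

The Exponential(rate=λ) likelihood is ∝ λ^n e^(−λΣtᵢ). Here n = 6 and Σtᵢ = 6.8 + 8.5 + 9.7 + 1.8 + 11.3 + 4.1 = 42.2.
Posterior ∝ λ^2e^(−3λ) · λ^6e^(−42.2λ) = λ^8e^(−45.2λ), i.e. Gamma(9, 45.2).
Mode = (a−1)/b = 8/45.2 ≈ 0.1770.

λ̂_MAP = 0.1770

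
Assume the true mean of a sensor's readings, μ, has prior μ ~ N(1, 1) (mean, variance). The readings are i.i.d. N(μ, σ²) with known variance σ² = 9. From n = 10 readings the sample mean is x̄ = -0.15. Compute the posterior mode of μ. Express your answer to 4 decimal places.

μ̂_MAP = 0.3947

n = 10, x̄ = -0.15.
For a Normal prior and Normal likelihood with known variance, the posterior is Normal; its mode equals its mean, the precision-weighted average.
Prior precision 1/σ₀² = 1/1 = 1; data precision n/σ² = 10/9.
μ̂ = (1·1 + (10/9)·(-0.15)) / (1 + 10/9) = (5/6)/(19/9) = 15/38 ≈ 0.3947.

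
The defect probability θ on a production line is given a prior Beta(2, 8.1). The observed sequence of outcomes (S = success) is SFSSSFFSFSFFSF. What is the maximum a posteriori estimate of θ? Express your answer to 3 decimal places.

θ̂_MAP = 0.362

Prior: Beta(2, 8.1).
Data: 7 successes in 14 trials (from the sequence). The binomial likelihood contributes θ^7(1−θ)^7, so the posterior is Beta(2+7, 8.1+7) = Beta(9, 15.1).
For Beta(a, b) with a, b > 1 the mode is (a−1)/(a+b−2) = 8/22.1 ≈ 0.362.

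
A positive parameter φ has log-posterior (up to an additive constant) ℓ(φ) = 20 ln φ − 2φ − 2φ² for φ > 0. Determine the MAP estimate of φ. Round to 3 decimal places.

φ̂_MAP = 2.000

ℓ'(φ) = 20/φ − 2 − 4φ. Setting this to zero and multiplying by φ: 4φ² + 2φ − 20 = 0.
φ = (−2 + √(2² + 4·4·20)) / (2·4) = (−2 + √324) / 8 = (−2 + 18)/8 = 2.
ℓ''(φ) = −20/φ² − 4 < 0, confirming a maximum.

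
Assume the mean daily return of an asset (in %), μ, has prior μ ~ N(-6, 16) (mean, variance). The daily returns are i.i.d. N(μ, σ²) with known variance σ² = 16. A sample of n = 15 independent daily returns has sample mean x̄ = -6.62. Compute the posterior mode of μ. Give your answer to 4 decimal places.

μ̂_MAP = -6.5813

n = 15, x̄ = -6.62.
For a Normal prior and Normal likelihood with known variance, the posterior is Normal; its mode equals its mean, the precision-weighted average.
Prior precision 1/σ₀² = 1/16 = 0.0625; data precision n/σ² = 15/16 = 0.9375.
μ̂ = (0.0625·(-6) + 0.9375·(-6.62)) / (0.0625 + 0.9375) = (-6.58125)/1 = -6.58125 ≈ -6.5813.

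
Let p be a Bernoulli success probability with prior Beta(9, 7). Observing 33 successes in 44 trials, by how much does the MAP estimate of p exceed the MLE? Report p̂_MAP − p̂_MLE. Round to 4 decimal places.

Posterior is Beta(42, 18); MAP = (42−1)/(60−2) = 41/58 ≈ 0.70690.
MLE ignores the prior: p̂_MLE = k/n = 33/44 ≈ 0.75000.
Difference = 41/58 − 33/44 = -5/116 ≈ -0.0431.

MAP − MLE = -0.0431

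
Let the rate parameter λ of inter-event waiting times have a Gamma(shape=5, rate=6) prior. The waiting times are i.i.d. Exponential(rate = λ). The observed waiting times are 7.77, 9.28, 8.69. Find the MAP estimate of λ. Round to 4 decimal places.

The Exponential(rate=λ) likelihood is ∝ λ^n e^(−λΣtᵢ). Here n = 3 and Σtᵢ = 7.77 + 9.28 + 8.69 = 25.74.
Posterior ∝ λ^4e^(−6λ) · λ^3e^(−25.74λ) = λ^7e^(−31.74λ), i.e. Gamma(8, 31.74).
Mode = (a−1)/b = 7/31.74 ≈ 0.2205.

λ̂_MAP = 0.2205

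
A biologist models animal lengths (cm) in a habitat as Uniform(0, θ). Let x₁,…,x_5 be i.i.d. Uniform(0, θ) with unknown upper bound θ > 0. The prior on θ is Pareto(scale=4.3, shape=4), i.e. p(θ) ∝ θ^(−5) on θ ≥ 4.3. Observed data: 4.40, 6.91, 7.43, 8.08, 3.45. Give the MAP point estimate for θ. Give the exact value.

θ̂_MAP = 8.08

The Uniform(0, θ) likelihood is θ^(−n) for θ ≥ max(xᵢ), zero otherwise. Here max(xᵢ) = 8.08.
Posterior ∝ θ^(−5) · θ^(−5) = θ^(−10) on θ ≥ max(4.3, 8.08) = 8.08.
This density is strictly decreasing in θ, so the posterior mode lies at the lower boundary of the support.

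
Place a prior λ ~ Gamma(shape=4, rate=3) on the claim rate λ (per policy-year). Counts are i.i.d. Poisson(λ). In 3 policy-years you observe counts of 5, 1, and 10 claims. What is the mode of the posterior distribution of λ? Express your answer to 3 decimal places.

Σxᵢ = 5+1+10 = 16, with n = 3.
Posterior ∝ λ^3e^(−3λ) · λ^16e^(−3λ) = λ^19e^(−6λ), i.e. Gamma(shape=20, rate=6).
The mode of a Gamma(a, b) with a ≥ 1 (shape–rate) is (a−1)/b = 19/6 ≈ 3.167.

λ̂_MAP = 3.167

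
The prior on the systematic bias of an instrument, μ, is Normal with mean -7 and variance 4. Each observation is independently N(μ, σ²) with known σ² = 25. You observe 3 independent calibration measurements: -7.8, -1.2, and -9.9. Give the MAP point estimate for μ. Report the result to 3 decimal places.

n = 3; x̄ = ((-7.8) + (-1.2) + (-9.9))/3 = -18.9/3 = -6.3.
For a Normal prior and Normal likelihood with known variance, the posterior is Normal; its mode equals its mean, the precision-weighted average.
Prior precision 1/σ₀² = 1/4 = 0.25; data precision n/σ² = 3/25 = 0.12.
μ̂ = (0.25·(-7) + 0.12·(-6.3)) / (0.25 + 0.12) = (-2.506)/0.37 = -1253/185 ≈ -6.773.

μ̂_MAP = -6.773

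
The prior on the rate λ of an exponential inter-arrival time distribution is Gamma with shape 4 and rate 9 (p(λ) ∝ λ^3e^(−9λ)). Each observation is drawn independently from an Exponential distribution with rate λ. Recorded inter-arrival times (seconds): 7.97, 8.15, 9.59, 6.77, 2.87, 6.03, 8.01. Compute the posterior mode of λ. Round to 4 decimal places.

The Exponential(rate=λ) likelihood is ∝ λ^n e^(−λΣtᵢ). Here n = 7 and Σtᵢ = 7.97 + 8.15 + 9.59 + 6.77 + 2.87 + 6.03 + 8.01 = 49.39.
Posterior ∝ λ^3e^(−9λ) · λ^7e^(−49.39λ) = λ^10e^(−58.39λ), i.e. Gamma(11, 58.39).
Mode = (a−1)/b = 10/58.39 ≈ 0.1713.

λ̂_MAP = 0.1713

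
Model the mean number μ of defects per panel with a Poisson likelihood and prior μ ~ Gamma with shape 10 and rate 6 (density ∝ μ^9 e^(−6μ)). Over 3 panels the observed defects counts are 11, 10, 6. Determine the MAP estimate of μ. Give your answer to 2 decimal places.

Σxᵢ = 11+10+6 = 27, with n = 3.
Posterior ∝ μ^9e^(−6μ) · μ^27e^(−3μ) = μ^36e^(−9μ), i.e. Gamma(shape=37, rate=9).
The mode of a Gamma(a, b) with a ≥ 1 (shape–rate) is (a−1)/b = 36/9 ≈ 4.00.

μ̂_MAP = 4.00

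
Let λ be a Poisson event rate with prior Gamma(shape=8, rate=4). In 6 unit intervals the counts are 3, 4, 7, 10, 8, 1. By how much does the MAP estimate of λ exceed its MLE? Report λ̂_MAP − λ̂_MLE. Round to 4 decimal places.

Σxᵢ = 33. Posterior is Gamma(41, 10); MAP = (41−1)/10 = 40/10 ≈ 4.00000.
MLE = x̄ = 33/6 ≈ 5.50000.
Difference = 40/10 − 33/6 = -3/2 ≈ -1.5000.

MAP − MLE = -1.5000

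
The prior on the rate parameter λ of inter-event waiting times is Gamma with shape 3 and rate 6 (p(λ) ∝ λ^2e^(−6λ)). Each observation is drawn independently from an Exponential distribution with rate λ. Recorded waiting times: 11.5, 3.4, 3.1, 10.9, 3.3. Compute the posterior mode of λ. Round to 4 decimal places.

λ̂_MAP = 0.1832

The Exponential(rate=λ) likelihood is ∝ λ^n e^(−λΣtᵢ). Here n = 5 and Σtᵢ = 11.5 + 3.4 + 3.1 + 10.9 + 3.3 = 32.2.
Posterior ∝ λ^2e^(−6λ) · λ^5e^(−32.2λ) = λ^7e^(−38.2λ), i.e. Gamma(8, 38.2).
Mode = (a−1)/b = 7/38.2 ≈ 0.1832.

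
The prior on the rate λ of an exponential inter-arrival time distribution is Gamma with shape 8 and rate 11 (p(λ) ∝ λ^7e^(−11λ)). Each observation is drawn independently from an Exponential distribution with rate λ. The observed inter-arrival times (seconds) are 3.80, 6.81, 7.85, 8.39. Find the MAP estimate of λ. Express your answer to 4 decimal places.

λ̂_MAP = 0.2906

The Exponential(rate=λ) likelihood is ∝ λ^n e^(−λΣtᵢ). Here n = 4 and Σtᵢ = 3.80 + 6.81 + 7.85 + 8.39 = 26.85.
Posterior ∝ λ^7e^(−11λ) · λ^4e^(−26.85λ) = λ^11e^(−37.85λ), i.e. Gamma(12, 37.85).
Mode = (a−1)/b = 11/37.85 ≈ 0.2906.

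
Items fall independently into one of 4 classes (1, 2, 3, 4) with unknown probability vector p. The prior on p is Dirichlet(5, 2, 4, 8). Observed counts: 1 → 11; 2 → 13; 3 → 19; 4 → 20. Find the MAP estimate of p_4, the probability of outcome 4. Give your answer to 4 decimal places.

MAP estimate: 0.3462

The posterior is Dirichlet(αᵢ + nᵢ) = Dirichlet(16, 15, 23, 28).
For a Dirichlet(a₁,…,a_K) with all aᵢ > 1, the mode has j-th component (aⱼ − 1)/(Σaᵢ − K).
Here Σaᵢ = 82 and K = 4, so p_4 = (28 − 1)/(82 − 4) = 27/78 ≈ 0.3462.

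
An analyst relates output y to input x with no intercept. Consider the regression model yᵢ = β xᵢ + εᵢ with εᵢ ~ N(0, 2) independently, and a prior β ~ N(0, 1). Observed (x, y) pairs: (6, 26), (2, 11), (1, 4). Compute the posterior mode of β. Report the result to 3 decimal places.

β̂_MAP = 4.233

log p(β | y) = −Σ(yᵢ − βxᵢ)²/(2·2) − β²/(2·1) + const.
Setting the derivative to zero: Σxᵢ(yᵢ − βxᵢ)/2 − β/1 = 0, so β = Σxᵢyᵢ / (Σxᵢ² + σ²/τ²).
Σxᵢyᵢ = 6·26 + 2·11 + 1·4 = 182; Σxᵢ² = 41; σ²/τ² = 2.
β̂_MAP = 182 / (41 + 2) = 182/43 ≈ 4.233.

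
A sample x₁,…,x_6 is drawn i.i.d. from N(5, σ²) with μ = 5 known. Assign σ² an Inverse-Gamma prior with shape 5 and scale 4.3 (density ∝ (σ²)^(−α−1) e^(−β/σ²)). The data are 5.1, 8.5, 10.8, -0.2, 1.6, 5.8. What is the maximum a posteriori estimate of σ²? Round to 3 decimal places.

Sum of squared deviations about the known mean: SS = (5.1−5)² + (8.5−5)² + (10.8−5)² + (-0.2−5)² + (1.6−5)² + (5.8−5)² = 85.14.
The Normal likelihood contributes (σ²)^(−n/2) exp(−SS/(2σ²)), so the posterior is Inverse-Gamma(α + n/2, β + SS/2) = Inverse-Gamma(8, 46.87).
The mode of Inverse-Gamma(a, b) is b/(a+1) = 46.87/9 ≈ 5.208.

σ̂²_MAP = 5.208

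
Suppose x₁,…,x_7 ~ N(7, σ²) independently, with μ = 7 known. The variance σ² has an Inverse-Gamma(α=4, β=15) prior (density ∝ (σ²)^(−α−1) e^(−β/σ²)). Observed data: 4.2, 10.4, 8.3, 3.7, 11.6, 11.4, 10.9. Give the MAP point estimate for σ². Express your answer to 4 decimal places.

σ̂²_MAP = 6.9241

Sum of squared deviations about the known mean: SS = (4.2−7)² + (10.4−7)² + (8.3−7)² + (3.7−7)² + (11.6−7)² + (11.4−7)² + (10.9−7)² = 87.71.
The Normal likelihood contributes (σ²)^(−n/2) exp(−SS/(2σ²)), so the posterior is Inverse-Gamma(α + n/2, β + SS/2) = Inverse-Gamma(7.5, 58.855).
The mode of Inverse-Gamma(a, b) is b/(a+1) = 58.855/8.5 ≈ 6.9241.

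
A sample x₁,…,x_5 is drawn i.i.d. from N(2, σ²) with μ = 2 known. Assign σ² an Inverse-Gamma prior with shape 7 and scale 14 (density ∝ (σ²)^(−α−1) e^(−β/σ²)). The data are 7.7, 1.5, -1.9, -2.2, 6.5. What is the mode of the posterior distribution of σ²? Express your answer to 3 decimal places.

Sum of squared deviations about the known mean: SS = (7.7−2)² + (1.5−2)² + (-1.9−2)² + (-2.2−2)² + (6.5−2)² = 85.84.
The Normal likelihood contributes (σ²)^(−n/2) exp(−SS/(2σ²)), so the posterior is Inverse-Gamma(α + n/2, β + SS/2) = Inverse-Gamma(9.5, 56.92).
The mode of Inverse-Gamma(a, b) is b/(a+1) = 56.92/10.5 ≈ 5.421.

σ̂²_MAP = 5.421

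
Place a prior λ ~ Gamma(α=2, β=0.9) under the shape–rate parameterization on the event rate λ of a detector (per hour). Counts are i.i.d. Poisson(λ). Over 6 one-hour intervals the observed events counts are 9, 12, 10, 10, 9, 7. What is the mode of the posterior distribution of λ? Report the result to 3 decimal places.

λ̂_MAP = 8.406

Σxᵢ = 9+12+10+10+9+7 = 57, with n = 6.
Posterior ∝ λe^(−0.9λ) · λ^57e^(−6λ) = λ^58e^(−6.9λ), i.e. Gamma(shape=59, rate=6.9).
The mode of a Gamma(a, b) with a ≥ 1 (shape–rate) is (a−1)/b = 58/6.9 ≈ 8.406.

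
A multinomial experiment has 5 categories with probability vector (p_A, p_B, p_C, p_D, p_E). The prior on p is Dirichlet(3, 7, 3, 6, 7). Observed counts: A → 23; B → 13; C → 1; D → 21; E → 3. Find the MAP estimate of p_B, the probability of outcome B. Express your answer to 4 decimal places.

MAP estimate of p_B = 0.2317

The posterior is Dirichlet(αᵢ + nᵢ) = Dirichlet(26, 20, 4, 27, 10).
For a Dirichlet(a₁,…,a_K) with all aᵢ > 1, the mode has j-th component (aⱼ − 1)/(Σaᵢ − K).
Here Σaᵢ = 87 and K = 5, so p_B = (20 − 1)/(87 − 5) = 19/82 ≈ 0.2317.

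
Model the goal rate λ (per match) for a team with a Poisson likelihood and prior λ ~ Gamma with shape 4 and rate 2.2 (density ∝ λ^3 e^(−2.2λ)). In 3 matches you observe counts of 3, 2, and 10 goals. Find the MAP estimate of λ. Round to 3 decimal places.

λ̂_MAP = 3.462

Σxᵢ = 3+2+10 = 15, with n = 3.
Posterior ∝ λ^3e^(−2.2λ) · λ^15e^(−3λ) = λ^18e^(−5.2λ), i.e. Gamma(shape=19, rate=5.2).
The mode of a Gamma(a, b) with a ≥ 1 (shape–rate) is (a−1)/b = 18/5.2 ≈ 3.462.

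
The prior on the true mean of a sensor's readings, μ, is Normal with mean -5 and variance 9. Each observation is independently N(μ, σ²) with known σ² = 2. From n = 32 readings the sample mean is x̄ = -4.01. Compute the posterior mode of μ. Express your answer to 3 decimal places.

μ̂_MAP = -4.017

n = 32, x̄ = -4.01.
For a Normal prior and Normal likelihood with known variance, the posterior is Normal; its mode equals its mean, the precision-weighted average.
Prior precision 1/σ₀² = 1/9; data precision n/σ² = 32/2 = 16.
μ̂ = ((1/9)·(-5) + 16·(-4.01)) / (1/9 + 16) = (-14561/225)/(145/9) = -14561/3625 ≈ -4.017.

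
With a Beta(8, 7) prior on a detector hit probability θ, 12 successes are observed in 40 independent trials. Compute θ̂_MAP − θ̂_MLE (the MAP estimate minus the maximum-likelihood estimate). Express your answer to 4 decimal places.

MAP − MLE = 0.0585

Posterior is Beta(20, 35); MAP = (20−1)/(55−2) = 19/53 ≈ 0.35849.
MLE ignores the prior: θ̂_MLE = k/n = 12/40 ≈ 0.30000.
Difference = 19/53 − 12/40 = 31/530 ≈ 0.0585.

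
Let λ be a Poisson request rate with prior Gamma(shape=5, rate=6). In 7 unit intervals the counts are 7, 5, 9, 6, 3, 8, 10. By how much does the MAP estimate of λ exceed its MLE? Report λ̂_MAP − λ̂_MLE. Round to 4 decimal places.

Σxᵢ = 48. Posterior is Gamma(53, 13); MAP = (53−1)/13 = 52/13 ≈ 4.00000.
MLE = x̄ = 48/7 ≈ 6.85714.
Difference = 52/13 − 48/7 = -20/7 ≈ -2.8571.

MAP − MLE = -2.8571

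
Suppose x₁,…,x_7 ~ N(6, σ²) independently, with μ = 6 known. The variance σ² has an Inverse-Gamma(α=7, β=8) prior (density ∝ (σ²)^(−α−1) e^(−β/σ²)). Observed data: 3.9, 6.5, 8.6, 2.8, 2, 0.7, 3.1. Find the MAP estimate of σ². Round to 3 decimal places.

σ̂²_MAP = 3.920

Sum of squared deviations about the known mean: SS = (3.9−6)² + (6.5−6)² + (8.6−6)² + (2.8−6)² + (2−6)² + (0.7−6)² + (3.1−6)² = 74.16.
The Normal likelihood contributes (σ²)^(−n/2) exp(−SS/(2σ²)), so the posterior is Inverse-Gamma(α + n/2, β + SS/2) = Inverse-Gamma(10.5, 45.08).
The mode of Inverse-Gamma(a, b) is b/(a+1) = 45.08/11.5 ≈ 3.920.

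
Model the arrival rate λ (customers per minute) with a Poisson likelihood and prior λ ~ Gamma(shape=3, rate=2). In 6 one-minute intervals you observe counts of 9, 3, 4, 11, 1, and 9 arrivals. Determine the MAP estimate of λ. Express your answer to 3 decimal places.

λ̂_MAP = 4.875

Σxᵢ = 9+3+4+11+1+9 = 37, with n = 6.
Posterior ∝ λ^2e^(−2λ) · λ^37e^(−6λ) = λ^39e^(−8λ), i.e. Gamma(shape=40, rate=8).
The mode of a Gamma(a, b) with a ≥ 1 (shape–rate) is (a−1)/b = 39/8 ≈ 4.875.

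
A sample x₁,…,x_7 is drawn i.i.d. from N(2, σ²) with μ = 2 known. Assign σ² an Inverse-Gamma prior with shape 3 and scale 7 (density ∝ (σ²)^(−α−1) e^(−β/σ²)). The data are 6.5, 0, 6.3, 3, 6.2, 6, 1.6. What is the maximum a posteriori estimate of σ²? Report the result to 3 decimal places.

Sum of squared deviations about the known mean: SS = (6.5−2)² + (0−2)² + (6.3−2)² + (3−2)² + (6.2−2)² + (6−2)² + (1.6−2)² = 77.54.
The Normal likelihood contributes (σ²)^(−n/2) exp(−SS/(2σ²)), so the posterior is Inverse-Gamma(α + n/2, β + SS/2) = Inverse-Gamma(6.5, 45.77).
The mode of Inverse-Gamma(a, b) is b/(a+1) = 45.77/7.5 ≈ 6.103.

σ̂²_MAP = 6.103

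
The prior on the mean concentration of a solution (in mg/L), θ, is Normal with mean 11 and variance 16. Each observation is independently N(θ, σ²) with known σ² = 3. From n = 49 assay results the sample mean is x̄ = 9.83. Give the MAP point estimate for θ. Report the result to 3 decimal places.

n = 49, x̄ = 9.83.
For a Normal prior and Normal likelihood with known variance, the posterior is Normal; its mode equals its mean, the precision-weighted average.
Prior precision 1/σ₀² = 1/16 = 0.0625; data precision n/σ² = 49/3.
θ̂ = (0.0625·11 + (49/3)·9.83) / (0.0625 + 49/3) = (193493/1200)/(787/48) = 193493/19675 ≈ 9.834.

θ̂_MAP = 9.834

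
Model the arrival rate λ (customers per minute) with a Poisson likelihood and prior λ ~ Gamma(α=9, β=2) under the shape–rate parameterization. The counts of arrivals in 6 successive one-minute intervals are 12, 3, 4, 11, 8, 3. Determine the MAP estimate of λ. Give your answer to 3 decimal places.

Σxᵢ = 12+3+4+11+8+3 = 41, with n = 6.
Posterior ∝ λ^8e^(−2λ) · λ^41e^(−6λ) = λ^49e^(−8λ), i.e. Gamma(shape=50, rate=8).
The mode of a Gamma(a, b) with a ≥ 1 (shape–rate) is (a−1)/b = 49/8 ≈ 6.125.

λ̂_MAP = 6.125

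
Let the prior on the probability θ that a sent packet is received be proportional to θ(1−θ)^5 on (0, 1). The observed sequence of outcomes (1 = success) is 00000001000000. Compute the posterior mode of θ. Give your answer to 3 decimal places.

The prior density ∝ θ(1−θ)^5 is the kernel of Beta(2, 6).
Data: 1 success in 14 trials (from the sequence). The binomial likelihood contributes θ(1−θ)^13, so the posterior is Beta(2+1, 6+13) = Beta(3, 19).
For Beta(a, b) with a, b > 1 the mode is (a−1)/(a+b−2) = 2/20 ≈ 0.100.

θ̂_MAP = 0.100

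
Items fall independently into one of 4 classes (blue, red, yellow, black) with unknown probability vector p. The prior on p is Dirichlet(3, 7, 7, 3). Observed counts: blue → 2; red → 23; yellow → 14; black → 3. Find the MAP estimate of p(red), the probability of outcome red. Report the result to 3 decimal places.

MAP estimate of p(red) = 0.500

The posterior is Dirichlet(αᵢ + nᵢ) = Dirichlet(5, 30, 21, 6).
For a Dirichlet(a₁,…,a_K) with all aᵢ > 1, the mode has j-th component (aⱼ − 1)/(Σaᵢ − K).
Here Σaᵢ = 62 and K = 4, so p(red) = (30 − 1)/(62 − 4) = 29/58 ≈ 0.500.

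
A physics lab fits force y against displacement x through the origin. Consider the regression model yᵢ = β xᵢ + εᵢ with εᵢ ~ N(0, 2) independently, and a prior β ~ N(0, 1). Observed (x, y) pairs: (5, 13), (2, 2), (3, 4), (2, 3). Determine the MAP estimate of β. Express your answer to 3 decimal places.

log p(β | y) = −Σ(yᵢ − βxᵢ)²/(2·2) − β²/(2·1) + const.
Setting the derivative to zero: Σxᵢ(yᵢ − βxᵢ)/2 − β/1 = 0, so β = Σxᵢyᵢ / (Σxᵢ² + σ²/τ²).
Σxᵢyᵢ = 5·13 + 2·2 + 3·4 + 2·3 = 87; Σxᵢ² = 42; σ²/τ² = 2.
β̂_MAP = 87 / (42 + 2) = 87/44 ≈ 1.977.

β̂_MAP = 1.977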